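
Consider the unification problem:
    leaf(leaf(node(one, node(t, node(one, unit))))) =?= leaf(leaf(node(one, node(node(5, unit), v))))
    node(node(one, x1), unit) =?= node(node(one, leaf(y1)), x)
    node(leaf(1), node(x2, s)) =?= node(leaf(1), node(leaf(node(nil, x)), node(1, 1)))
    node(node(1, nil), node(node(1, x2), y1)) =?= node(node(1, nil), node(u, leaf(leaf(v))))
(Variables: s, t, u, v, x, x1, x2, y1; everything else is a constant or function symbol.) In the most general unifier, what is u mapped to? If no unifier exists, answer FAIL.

Decompose leaf/1: leaf(node(one, node(t, node(one, unit)))) =?= leaf(node(one, node(node(5, unit), v))).
Decompose leaf/1: node(one, node(t, node(one, unit))) =?= node(one, node(node(5, unit), v)).
Decompose node/2: one =?= one,  node(t, node(one, unit)) =?= node(node(5, unit), v).
Delete trivial equation one =?= one.
Decompose node/2: t =?= node(5, unit),  node(one, unit) =?= v.
Bind t := node(5, unit); no other remaining equation mentions t.
Bind v := node(one, unit); substituting into the one remaining equation that mentions v gives: node(node(1, nil), node(node(1, x2), y1)) =?= node(node(1, nil), node(u, leaf(leaf(node(one, unit))))).
Decompose node/2: node(one, x1) =?= node(one, leaf(y1)),  unit =?= x.
Decompose node/2: one =?= one,  x1 =?= leaf(y1).
Delete trivial equation one =?= one.
Bind x1 := leaf(y1); no other remaining equation mentions x1.
Bind x := unit; substituting into the one remaining equation that mentions x gives: node(leaf(1), node(x2, s)) =?= node(leaf(1), node(leaf(node(nil, unit)), node(1, 1))).
Decompose node/2: leaf(1) =?= leaf(1),  node(x2, s) =?= node(leaf(node(nil, unit)), node(1, 1)).
Delete trivial equation leaf(1) =?= leaf(1).
Decompose node/2: x2 =?= leaf(node(nil, unit)),  s =?= node(1, 1).
Bind x2 := leaf(node(nil, unit)); substituting into the one remaining equation that mentions x2 gives: node(node(1, nil), node(node(1, leaf(node(nil, unit))), y1)) =?= node(node(1, nil), node(u, leaf(leaf(node(one, unit))))).
Bind s := node(1, 1); no other remaining equation mentions s.
Decompose node/2: node(1, nil) =?= node(1, nil),  node(node(1, leaf(node(nil, unit))), y1) =?= node(u, leaf(leaf(node(one, unit)))).
Delete trivial equation node(1, nil) =?= node(1, nil).
Decompose node/2: node(1, leaf(node(nil, unit))) =?= u,  y1 =?= leaf(leaf(node(one, unit))).
Bind u := node(1, leaf(node(nil, unit))); no other remaining equation mentions u.
Bind y1 := leaf(leaf(node(one, unit))). Substituting into the earlier binding gives x1 := leaf(leaf(leaf(node(one, unit)))).
MGU = { t -> node(5, unit), v -> node(one, unit), x1 -> leaf(leaf(leaf(node(one, unit)))), x -> unit, x2 -> leaf(node(nil, unit)), s -> node(1, 1), u -> node(1, leaf(node(nil, unit))), y1 -> leaf(leaf(node(one, unit))) }, so u -> node(1, leaf(node(nil, unit))).

node(1, leaf(node(nil, unit)))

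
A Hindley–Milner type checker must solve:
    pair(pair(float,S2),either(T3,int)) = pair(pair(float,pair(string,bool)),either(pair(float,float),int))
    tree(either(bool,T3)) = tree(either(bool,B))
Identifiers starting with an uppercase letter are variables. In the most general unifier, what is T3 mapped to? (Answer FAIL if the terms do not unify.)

pair(float,float)

Decompose pair/2: pair(float,S2) = pair(float,pair(string,bool)),  either(T3,int) = either(pair(float,float),int).
Decompose pair/2: float = float,  S2 = pair(string,bool).
Delete trivial equation float = float.
Bind S2 := pair(string,bool); no other remaining equation mentions S2.
Decompose either/2: T3 = pair(float,float),  int = int.
Bind T3 := pair(float,float); substituting into the one remaining equation that mentions T3 gives: tree(either(bool,pair(float,float))) = tree(either(bool,B)).
Delete trivial equation int = int.
Decompose tree/1: either(bool,pair(float,float)) = either(bool,B).
Decompose either/2: bool = bool,  pair(float,float) = B.
Delete trivial equation bool = bool.
Bind B := pair(float,float).
MGU = { S2 := pair(string,bool), T3 := pair(float,float), B := pair(float,float) }, so T3 := pair(float,float).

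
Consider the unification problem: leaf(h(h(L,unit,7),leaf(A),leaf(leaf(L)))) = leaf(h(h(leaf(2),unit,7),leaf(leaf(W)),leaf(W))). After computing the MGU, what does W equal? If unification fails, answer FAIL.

Decompose leaf/1: h(h(L,unit,7),leaf(A),leaf(leaf(L))) = h(h(leaf(2),unit,7),leaf(leaf(W)),leaf(W)).
Decompose h/3: h(L,unit,7) = h(leaf(2),unit,7),  leaf(A) = leaf(leaf(W)),  leaf(leaf(L)) = leaf(W).
Decompose h/3: L = leaf(2),  unit = unit,  7 = 7.
Bind L := leaf(2); substituting into the one remaining equation that mentions L gives: leaf(leaf(leaf(2))) = leaf(W).
Delete trivial equation unit = unit.
Delete trivial equation 7 = 7.
Decompose leaf/1: A = leaf(W).
Bind A := leaf(W); no other remaining equation mentions A.
Decompose leaf/1: leaf(leaf(2)) = W.
Bind W := leaf(leaf(2)). Substituting into the earlier binding gives A := leaf(leaf(leaf(2))).
MGU = { L := leaf(2), A := leaf(leaf(leaf(2))), W := leaf(leaf(2)) }, so W := leaf(leaf(2)).

leaf(leaf(2))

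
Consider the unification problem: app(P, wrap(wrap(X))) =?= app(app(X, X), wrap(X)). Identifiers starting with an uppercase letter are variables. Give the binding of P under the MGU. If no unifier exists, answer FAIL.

Decompose app/2: P =?= app(X, X),  wrap(wrap(X)) =?= wrap(X).
Bind P := app(X, X); no other remaining equation mentions P.
Decompose wrap/1: wrap(X) =?= X.
Occurs check fails: X occurs in wrap(X); the equation X =?= wrap(X) has no finite solution.

FAIL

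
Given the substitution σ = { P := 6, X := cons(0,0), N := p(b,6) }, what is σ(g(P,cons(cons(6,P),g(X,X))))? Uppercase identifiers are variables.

g(6,cons(cons(6,6),g(cons(0,0),cons(0,0))))

Replace each occurrence of P with 6.
Replace each occurrence of X with cons(0,0).
Result: g(6,cons(cons(6,6),g(cons(0,0),cons(0,0)))).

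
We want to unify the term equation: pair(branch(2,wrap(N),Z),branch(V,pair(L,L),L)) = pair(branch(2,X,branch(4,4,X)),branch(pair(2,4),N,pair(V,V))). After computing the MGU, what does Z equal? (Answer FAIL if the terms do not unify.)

branch(4,4,wrap(pair(pair(pair(2,4),pair(2,4)),pair(pair(2,4),pair(2,4)))))

Decompose pair/2: branch(2,wrap(N),Z) = branch(2,X,branch(4,4,X)),  branch(V,pair(L,L),L) = branch(pair(2,4),N,pair(V,V)).
Decompose branch/3: 2 = 2,  wrap(N) = X,  Z = branch(4,4,X).
Delete trivial equation 2 = 2.
Bind X := wrap(N); substituting into the one remaining equation that mentions X gives: Z = branch(4,4,wrap(N)).
Bind Z := branch(4,4,wrap(N)); no other remaining equation mentions Z.
Decompose branch/3: V = pair(2,4),  pair(L,L) = N,  L = pair(V,V).
Bind V := pair(2,4); substituting into the one remaining equation that mentions V gives: L = pair(pair(2,4),pair(2,4)).
Bind N := pair(L,L); no other remaining equation mentions N. Substituting into the earlier bindings gives X := wrap(pair(L,L)), Z := branch(4,4,wrap(pair(L,L))).
Bind L := pair(pair(2,4),pair(2,4)). Substituting into the earlier bindings gives X := wrap(pair(pair(pair(2,4),pair(2,4)),pair(pair(2,4),pair(2,4)))), Z := branch(4,4,wrap(pair(pair(pair(2,4),pair(2,4)),pair(pair(2,4),pair(2,4))))), N := pair(pair(pair(2,4),pair(2,4)),pair(pair(2,4),pair(2,4))).
MGU = { X ↦ wrap(pair(pair(pair(2,4),pair(2,4)),pair(pair(2,4),pair(2,4)))), Z ↦ branch(4,4,wrap(pair(pair(pair(2,4),pair(2,4)),pair(pair(2,4),pair(2,4))))), V ↦ pair(2,4), N ↦ pair(pair(pair(2,4),pair(2,4)),pair(pair(2,4),pair(2,4))), L ↦ pair(pair(2,4),pair(2,4)) }, so Z ↦ branch(4,4,wrap(pair(pair(pair(2,4),pair(2,4)),pair(pair(2,4),pair(2,4))))).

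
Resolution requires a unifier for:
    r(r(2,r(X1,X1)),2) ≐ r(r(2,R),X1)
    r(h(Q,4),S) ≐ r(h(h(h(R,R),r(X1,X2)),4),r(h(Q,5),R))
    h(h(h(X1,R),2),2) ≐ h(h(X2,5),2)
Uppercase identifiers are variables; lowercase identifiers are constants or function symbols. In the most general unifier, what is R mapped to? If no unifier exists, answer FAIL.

Decompose r/2: r(2,r(X1,X1)) ≐ r(2,R),  2 ≐ X1.
Decompose r/2: 2 ≐ 2,  r(X1,X1) ≐ R.
Delete trivial equation 2 ≐ 2.
Bind R := r(X1,X1); substituting into the 2 remaining equations that mention R gives: r(h(Q,4),S) ≐ r(h(h(h(r(X1,X1),r(X1,X1)),r(X1,X2)),4),r(h(Q,5),r(X1,X1))),  h(h(h(X1,r(X1,X1)),2),2) ≐ h(h(X2,5),2).
Bind X1 := 2; substituting into the remaining equations gives: r(h(Q,4),S) ≐ r(h(h(h(r(2,2),r(2,2)),r(2,X2)),4),r(h(Q,5),r(2,2))),  h(h(h(2,r(2,2)),2),2) ≐ h(h(X2,5),2). Substituting into the earlier binding gives R := r(2,2).
Decompose r/2: h(Q,4) ≐ h(h(h(r(2,2),r(2,2)),r(2,X2)),4),  S ≐ r(h(Q,5),r(2,2)).
Decompose h/2: Q ≐ h(h(r(2,2),r(2,2)),r(2,X2)),  4 ≐ 4.
Bind Q := h(h(r(2,2),r(2,2)),r(2,X2)); substituting into the one remaining equation that mentions Q gives: S ≐ r(h(h(h(r(2,2),r(2,2)),r(2,X2)),5),r(2,2)).
Delete trivial equation 4 ≐ 4.
Bind S := r(h(h(h(r(2,2),r(2,2)),r(2,X2)),5),r(2,2)); no other remaining equation mentions S.
Decompose h/2: h(h(2,r(2,2)),2) ≐ h(X2,5),  2 ≐ 2.
Decompose h/2: h(2,r(2,2)) ≐ X2,  2 ≐ 5.
Bind X2 := h(2,r(2,2)); no other remaining equation mentions X2. Substituting into the earlier bindings gives Q := h(h(r(2,2),r(2,2)),r(2,h(2,r(2,2)))), S := r(h(h(h(r(2,2),r(2,2)),r(2,h(2,r(2,2)))),5),r(2,2)).
Clash: constants 2 and 5 differ; no unifier exists.

FAIL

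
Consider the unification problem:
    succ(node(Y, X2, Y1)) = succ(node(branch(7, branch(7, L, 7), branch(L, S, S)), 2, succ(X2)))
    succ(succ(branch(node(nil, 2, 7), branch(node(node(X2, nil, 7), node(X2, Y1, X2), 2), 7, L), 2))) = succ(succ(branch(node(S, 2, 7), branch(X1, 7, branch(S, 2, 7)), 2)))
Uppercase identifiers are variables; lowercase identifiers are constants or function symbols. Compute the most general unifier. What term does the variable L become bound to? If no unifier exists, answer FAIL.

branch(nil, 2, 7)

Decompose succ/1: node(Y, X2, Y1) = node(branch(7, branch(7, L, 7), branch(L, S, S)), 2, succ(X2)).
Decompose node/3: Y = branch(7, branch(7, L, 7), branch(L, S, S)),  X2 = 2,  Y1 = succ(X2).
Bind Y := branch(7, branch(7, L, 7), branch(L, S, S)); no other remaining equation mentions Y.
Bind X2 := 2; substituting into the remaining equations gives: Y1 = succ(2),  succ(succ(branch(node(nil, 2, 7), branch(node(node(2, nil, 7), node(2, Y1, 2), 2), 7, L), 2))) = succ(succ(branch(node(S, 2, 7), branch(X1, 7, branch(S, 2, 7)), 2))).
Bind Y1 := succ(2); substituting into the remaining equation gives: succ(succ(branch(node(nil, 2, 7), branch(node(node(2, nil, 7), node(2, succ(2), 2), 2), 7, L), 2))) = succ(succ(branch(node(S, 2, 7), branch(X1, 7, branch(S, 2, 7)), 2))).
Decompose succ/1: succ(branch(node(nil, 2, 7), branch(node(node(2, nil, 7), node(2, succ(2), 2), 2), 7, L), 2)) = succ(branch(node(S, 2, 7), branch(X1, 7, branch(S, 2, 7)), 2)).
Decompose succ/1: branch(node(nil, 2, 7), branch(node(node(2, nil, 7), node(2, succ(2), 2), 2), 7, L), 2) = branch(node(S, 2, 7), branch(X1, 7, branch(S, 2, 7)), 2).
Decompose branch/3: node(nil, 2, 7) = node(S, 2, 7),  branch(node(node(2, nil, 7), node(2, succ(2), 2), 2), 7, L) = branch(X1, 7, branch(S, 2, 7)),  2 = 2.
Decompose node/3: nil = S,  2 = 2,  7 = 7.
Bind S := nil; substituting into the one remaining equation that mentions S gives: branch(node(node(2, nil, 7), node(2, succ(2), 2), 2), 7, L) = branch(X1, 7, branch(nil, 2, 7)). Substituting into the earlier binding gives Y := branch(7, branch(7, L, 7), branch(L, nil, nil)).
Delete trivial equation 2 = 2.
Delete trivial equation 7 = 7.
Decompose branch/3: node(node(2, nil, 7), node(2, succ(2), 2), 2) = X1,  7 = 7,  L = branch(nil, 2, 7).
Bind X1 := node(node(2, nil, 7), node(2, succ(2), 2), 2); no other remaining equation mentions X1.
Delete trivial equation 7 = 7.
Bind L := branch(nil, 2, 7); no other remaining equation mentions L. Substituting into the earlier binding gives Y := branch(7, branch(7, branch(nil, 2, 7), 7), branch(branch(nil, 2, 7), nil, nil)).
Delete trivial equation 2 = 2.
MGU = { Y ↦ branch(7, branch(7, branch(nil, 2, 7), 7), branch(branch(nil, 2, 7), nil, nil)), X2 ↦ 2, Y1 ↦ succ(2), S ↦ nil, X1 ↦ node(node(2, nil, 7), node(2, succ(2), 2), 2), L ↦ branch(nil, 2, 7) }, so L ↦ branch(nil, 2, 7).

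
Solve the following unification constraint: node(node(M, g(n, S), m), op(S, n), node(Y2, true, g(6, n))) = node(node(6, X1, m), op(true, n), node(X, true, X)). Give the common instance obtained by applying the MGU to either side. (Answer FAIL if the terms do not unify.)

node(node(6, g(n, true), m), op(true, n), node(g(6, n), true, g(6, n)))

Decompose node/3: node(M, g(n, S), m) = node(6, X1, m),  op(S, n) = op(true, n),  node(Y2, true, g(6, n)) = node(X, true, X).
Decompose node/3: M = 6,  g(n, S) = X1,  m = m.
Bind M := 6; no other remaining equation mentions M.
Bind X1 := g(n, S); no other remaining equation mentions X1.
Delete trivial equation m = m.
Decompose op/2: S = true,  n = n.
Bind S := true; no other remaining equation mentions S. Substituting into the earlier binding gives X1 := g(n, true).
Delete trivial equation n = n.
Decompose node/3: Y2 = X,  true = true,  g(6, n) = X.
Bind Y2 := X; no other remaining equation mentions Y2.
Delete trivial equation true = true.
Bind X := g(6, n). Substituting into the earlier binding gives Y2 := g(6, n).
Applying the MGU to either side gives node(node(6, g(n, true), m), op(true, n), node(g(6, n), true, g(6, n))).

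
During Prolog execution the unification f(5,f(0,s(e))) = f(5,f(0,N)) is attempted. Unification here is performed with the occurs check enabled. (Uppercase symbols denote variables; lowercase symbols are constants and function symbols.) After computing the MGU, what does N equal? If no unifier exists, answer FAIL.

Decompose f/2: 5 = 5,  f(0,s(e)) = f(0,N).
Delete trivial equation 5 = 5.
Decompose f/2: 0 = 0,  s(e) = N.
Delete trivial equation 0 = 0.
Bind N := s(e).
MGU = { N ↦ s(e) }, so N ↦ s(e).

s(e)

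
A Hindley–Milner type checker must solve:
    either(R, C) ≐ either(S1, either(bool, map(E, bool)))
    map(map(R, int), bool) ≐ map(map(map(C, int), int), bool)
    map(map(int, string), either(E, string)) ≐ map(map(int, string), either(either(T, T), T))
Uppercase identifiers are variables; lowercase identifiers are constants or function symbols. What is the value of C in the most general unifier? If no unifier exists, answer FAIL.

either(bool, map(either(string, string), bool))

Decompose either/2: R ≐ S1,  C ≐ either(bool, map(E, bool)).
Bind R := S1; substituting into the one remaining equation that mentions R gives: map(map(S1, int), bool) ≐ map(map(map(C, int), int), bool).
Bind C := either(bool, map(E, bool)); substituting into the one remaining equation that mentions C gives: map(map(S1, int), bool) ≐ map(map(map(either(bool, map(E, bool)), int), int), bool).
Decompose map/2: map(S1, int) ≐ map(map(either(bool, map(E, bool)), int), int),  bool ≐ bool.
Decompose map/2: S1 ≐ map(either(bool, map(E, bool)), int),  int ≐ int.
Bind S1 := map(either(bool, map(E, bool)), int); no other remaining equation mentions S1. Substituting into the earlier binding gives R := map(either(bool, map(E, bool)), int).
Delete trivial equation int ≐ int.
Delete trivial equation bool ≐ bool.
Decompose map/2: map(int, string) ≐ map(int, string),  either(E, string) ≐ either(either(T, T), T).
Delete trivial equation map(int, string) ≐ map(int, string).
Decompose either/2: E ≐ either(T, T),  string ≐ T.
Bind E := either(T, T); no other remaining equation mentions E. Substituting into the earlier bindings gives R := map(either(bool, map(either(T, T), bool)), int), C := either(bool, map(either(T, T), bool)), S1 := map(either(bool, map(either(T, T), bool)), int).
Bind T := string. Substituting into the earlier bindings gives R := map(either(bool, map(either(string, string), bool)), int), C := either(bool, map(either(string, string), bool)), S1 := map(either(bool, map(either(string, string), bool)), int), E := either(string, string).
MGU = { R ↦ map(either(bool, map(either(string, string), bool)), int), C ↦ either(bool, map(either(string, string), bool)), S1 ↦ map(either(bool, map(either(string, string), bool)), int), E ↦ either(string, string), T ↦ string }, so C ↦ either(bool, map(either(string, string), bool)).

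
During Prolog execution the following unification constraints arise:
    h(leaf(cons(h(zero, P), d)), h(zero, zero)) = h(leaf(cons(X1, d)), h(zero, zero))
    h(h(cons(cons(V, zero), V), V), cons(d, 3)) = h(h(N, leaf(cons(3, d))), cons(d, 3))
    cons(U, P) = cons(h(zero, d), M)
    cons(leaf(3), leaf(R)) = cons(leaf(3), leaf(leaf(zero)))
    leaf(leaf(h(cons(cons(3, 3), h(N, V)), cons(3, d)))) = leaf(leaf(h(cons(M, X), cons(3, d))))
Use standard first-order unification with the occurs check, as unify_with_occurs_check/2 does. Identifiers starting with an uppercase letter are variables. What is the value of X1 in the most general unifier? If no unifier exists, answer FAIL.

Decompose h/2: leaf(cons(h(zero, P), d)) = leaf(cons(X1, d)),  h(zero, zero) = h(zero, zero).
Decompose leaf/1: cons(h(zero, P), d) = cons(X1, d).
Decompose cons/2: h(zero, P) = X1,  d = d.
Bind X1 := h(zero, P); no other remaining equation mentions X1.
Delete trivial equation d = d.
Delete trivial equation h(zero, zero) = h(zero, zero).
Decompose h/2: h(cons(cons(V, zero), V), V) = h(N, leaf(cons(3, d))),  cons(d, 3) = cons(d, 3).
Decompose h/2: cons(cons(V, zero), V) = N,  V = leaf(cons(3, d)).
Bind N := cons(cons(V, zero), V); substituting into the one remaining equation that mentions N gives: leaf(leaf(h(cons(cons(3, 3), h(cons(cons(V, zero), V), V)), cons(3, d)))) = leaf(leaf(h(cons(M, X), cons(3, d)))).
Bind V := leaf(cons(3, d)); substituting into the one remaining equation that mentions V gives: leaf(leaf(h(cons(cons(3, 3), h(cons(cons(leaf(cons(3, d)), zero), leaf(cons(3, d))), leaf(cons(3, d)))), cons(3, d)))) = leaf(leaf(h(cons(M, X), cons(3, d)))). Substituting into the earlier binding gives N := cons(cons(leaf(cons(3, d)), zero), leaf(cons(3, d))).
Delete trivial equation cons(d, 3) = cons(d, 3).
Decompose cons/2: U = h(zero, d),  P = M.
Bind U := h(zero, d); no other remaining equation mentions U.
Bind P := M; no other remaining equation mentions P. Substituting into the earlier binding gives X1 := h(zero, M).
Decompose cons/2: leaf(3) = leaf(3),  leaf(R) = leaf(leaf(zero)).
Delete trivial equation leaf(3) = leaf(3).
Decompose leaf/1: R = leaf(zero).
Bind R := leaf(zero); no other remaining equation mentions R.
Decompose leaf/1: leaf(h(cons(cons(3, 3), h(cons(cons(leaf(cons(3, d)), zero), leaf(cons(3, d))), leaf(cons(3, d)))), cons(3, d))) = leaf(h(cons(M, X), cons(3, d))).
Decompose leaf/1: h(cons(cons(3, 3), h(cons(cons(leaf(cons(3, d)), zero), leaf(cons(3, d))), leaf(cons(3, d)))), cons(3, d)) = h(cons(M, X), cons(3, d)).
Decompose h/2: cons(cons(3, 3), h(cons(cons(leaf(cons(3, d)), zero), leaf(cons(3, d))), leaf(cons(3, d)))) = cons(M, X),  cons(3, d) = cons(3, d).
Decompose cons/2: cons(3, 3) = M,  h(cons(cons(leaf(cons(3, d)), zero), leaf(cons(3, d))), leaf(cons(3, d))) = X.
Bind M := cons(3, 3); no other remaining equation mentions M. Substituting into the earlier bindings gives X1 := h(zero, cons(3, 3)), P := cons(3, 3).
Bind X := h(cons(cons(leaf(cons(3, d)), zero), leaf(cons(3, d))), leaf(cons(3, d))); no other remaining equation mentions X.
Delete trivial equation cons(3, d) = cons(3, d).
MGU = { X1 -> h(zero, cons(3, 3)), N -> cons(cons(leaf(cons(3, d)), zero), leaf(cons(3, d))), V -> leaf(cons(3, d)), U -> h(zero, d), P -> cons(3, 3), R -> leaf(zero), M -> cons(3, 3), X -> h(cons(cons(leaf(cons(3, d)), zero), leaf(cons(3, d))), leaf(cons(3, d))) }, so X1 -> h(zero, cons(3, 3)).

h(zero, cons(3, 3))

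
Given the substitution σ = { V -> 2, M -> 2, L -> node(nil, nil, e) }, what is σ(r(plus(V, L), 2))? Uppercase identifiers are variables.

r(plus(2, node(nil, nil, e)), 2)

Replace each occurrence of V with 2.
Replace each occurrence of L with node(nil, nil, e).
Result: r(plus(2, node(nil, nil, e)), 2).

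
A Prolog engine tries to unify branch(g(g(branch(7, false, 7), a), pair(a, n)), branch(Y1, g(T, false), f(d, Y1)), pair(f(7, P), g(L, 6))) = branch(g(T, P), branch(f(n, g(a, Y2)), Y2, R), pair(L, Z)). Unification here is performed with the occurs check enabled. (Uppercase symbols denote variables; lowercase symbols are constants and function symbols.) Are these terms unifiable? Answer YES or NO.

YES

Decompose branch/3: g(g(branch(7, false, 7), a), pair(a, n)) = g(T, P),  branch(Y1, g(T, false), f(d, Y1)) = branch(f(n, g(a, Y2)), Y2, R),  pair(f(7, P), g(L, 6)) = pair(L, Z).
Decompose g/2: g(branch(7, false, 7), a) = T,  pair(a, n) = P.
Bind T := g(branch(7, false, 7), a); substituting into the one remaining equation that mentions T gives: branch(Y1, g(g(branch(7, false, 7), a), false), f(d, Y1)) = branch(f(n, g(a, Y2)), Y2, R).
Bind P := pair(a, n); substituting into the one remaining equation that mentions P gives: pair(f(7, pair(a, n)), g(L, 6)) = pair(L, Z).
Decompose branch/3: Y1 = f(n, g(a, Y2)),  g(g(branch(7, false, 7), a), false) = Y2,  f(d, Y1) = R.
Bind Y1 := f(n, g(a, Y2)); substituting into the one remaining equation that mentions Y1 gives: f(d, f(n, g(a, Y2))) = R.
Bind Y2 := g(g(branch(7, false, 7), a), false); substituting into the one remaining equation that mentions Y2 gives: f(d, f(n, g(a, g(g(branch(7, false, 7), a), false)))) = R. Substituting into the earlier binding gives Y1 := f(n, g(a, g(g(branch(7, false, 7), a), false))).
Bind R := f(d, f(n, g(a, g(g(branch(7, false, 7), a), false)))); no other remaining equation mentions R.
Decompose pair/2: f(7, pair(a, n)) = L,  g(L, 6) = Z.
Bind L := f(7, pair(a, n)); substituting into the remaining equation gives: g(f(7, pair(a, n)), 6) = Z.
Bind Z := g(f(7, pair(a, n)), 6).
No equations remain and no clash or occurs-check failure arose, so a unifier exists.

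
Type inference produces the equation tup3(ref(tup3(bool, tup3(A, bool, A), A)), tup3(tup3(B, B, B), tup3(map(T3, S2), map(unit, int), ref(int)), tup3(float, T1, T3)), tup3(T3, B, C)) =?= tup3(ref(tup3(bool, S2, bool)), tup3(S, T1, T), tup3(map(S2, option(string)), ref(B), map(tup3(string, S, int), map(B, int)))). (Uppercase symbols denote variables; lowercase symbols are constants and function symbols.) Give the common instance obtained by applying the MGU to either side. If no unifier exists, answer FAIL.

Decompose tup3/3: ref(tup3(bool, tup3(A, bool, A), A)) =?= ref(tup3(bool, S2, bool)),  tup3(tup3(B, B, B), tup3(map(T3, S2), map(unit, int), ref(int)), tup3(float, T1, T3)) =?= tup3(S, T1, T),  tup3(T3, B, C) =?= tup3(map(S2, option(string)), ref(B), map(tup3(string, S, int), map(B, int))).
Decompose ref/1: tup3(bool, tup3(A, bool, A), A) =?= tup3(bool, S2, bool).
Decompose tup3/3: bool =?= bool,  tup3(A, bool, A) =?= S2,  A =?= bool.
Delete trivial equation bool =?= bool.
Bind S2 := tup3(A, bool, A); substituting into the 2 remaining equations that mention S2 gives: tup3(tup3(B, B, B), tup3(map(T3, tup3(A, bool, A)), map(unit, int), ref(int)), tup3(float, T1, T3)) =?= tup3(S, T1, T),  tup3(T3, B, C) =?= tup3(map(tup3(A, bool, A), option(string)), ref(B), map(tup3(string, S, int), map(B, int))).
Bind A := bool; substituting into the remaining equations gives: tup3(tup3(B, B, B), tup3(map(T3, tup3(bool, bool, bool)), map(unit, int), ref(int)), tup3(float, T1, T3)) =?= tup3(S, T1, T),  tup3(T3, B, C) =?= tup3(map(tup3(bool, bool, bool), option(string)), ref(B), map(tup3(string, S, int), map(B, int))). Substituting into the earlier binding gives S2 := tup3(bool, bool, bool).
Decompose tup3/3: tup3(B, B, B) =?= S,  tup3(map(T3, tup3(bool, bool, bool)), map(unit, int), ref(int)) =?= T1,  tup3(float, T1, T3) =?= T.
Bind S := tup3(B, B, B); substituting into the one remaining equation that mentions S gives: tup3(T3, B, C) =?= tup3(map(tup3(bool, bool, bool), option(string)), ref(B), map(tup3(string, tup3(B, B, B), int), map(B, int))).
Bind T1 := tup3(map(T3, tup3(bool, bool, bool)), map(unit, int), ref(int)); substituting into the one remaining equation that mentions T1 gives: tup3(float, tup3(map(T3, tup3(bool, bool, bool)), map(unit, int), ref(int)), T3) =?= T.
Bind T := tup3(float, tup3(map(T3, tup3(bool, bool, bool)), map(unit, int), ref(int)), T3); no other remaining equation mentions T.
Decompose tup3/3: T3 =?= map(tup3(bool, bool, bool), option(string)),  B =?= ref(B),  C =?= map(tup3(string, tup3(B, B, B), int), map(B, int)).
Bind T3 := map(tup3(bool, bool, bool), option(string)); no other remaining equation mentions T3. Substituting into the earlier bindings gives T1 := tup3(map(map(tup3(bool, bool, bool), option(string)), tup3(bool, bool, bool)), map(unit, int), ref(int)), T := tup3(float, tup3(map(map(tup3(bool, bool, bool), option(string)), tup3(bool, bool, bool)), map(unit, int), ref(int)), map(tup3(bool, bool, bool), option(string))).
Occurs check fails: B occurs in ref(B); the equation B =?= ref(B) has no finite solution.

FAIL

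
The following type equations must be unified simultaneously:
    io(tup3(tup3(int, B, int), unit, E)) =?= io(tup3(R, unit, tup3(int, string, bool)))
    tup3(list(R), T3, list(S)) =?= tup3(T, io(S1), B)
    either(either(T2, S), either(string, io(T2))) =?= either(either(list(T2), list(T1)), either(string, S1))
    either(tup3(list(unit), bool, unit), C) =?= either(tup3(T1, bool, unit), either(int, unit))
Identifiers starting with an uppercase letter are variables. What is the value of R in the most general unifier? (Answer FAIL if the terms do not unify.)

Decompose io/1: tup3(tup3(int, B, int), unit, E) =?= tup3(R, unit, tup3(int, string, bool)).
Decompose tup3/3: tup3(int, B, int) =?= R,  unit =?= unit,  E =?= tup3(int, string, bool).
Bind R := tup3(int, B, int); substituting into the one remaining equation that mentions R gives: tup3(list(tup3(int, B, int)), T3, list(S)) =?= tup3(T, io(S1), B).
Delete trivial equation unit =?= unit.
Bind E := tup3(int, string, bool); no other remaining equation mentions E.
Decompose tup3/3: list(tup3(int, B, int)) =?= T,  T3 =?= io(S1),  list(S) =?= B.
Bind T := list(tup3(int, B, int)); no other remaining equation mentions T.
Bind T3 := io(S1); no other remaining equation mentions T3.
Bind B := list(S); no other remaining equation mentions B. Substituting into the earlier bindings gives R := tup3(int, list(S), int), T := list(tup3(int, list(S), int)).
Decompose either/2: either(T2, S) =?= either(list(T2), list(T1)),  either(string, io(T2)) =?= either(string, S1).
Decompose either/2: T2 =?= list(T2),  S =?= list(T1).
Occurs check fails: T2 occurs in list(T2); the equation T2 =?= list(T2) has no finite solution.

FAIL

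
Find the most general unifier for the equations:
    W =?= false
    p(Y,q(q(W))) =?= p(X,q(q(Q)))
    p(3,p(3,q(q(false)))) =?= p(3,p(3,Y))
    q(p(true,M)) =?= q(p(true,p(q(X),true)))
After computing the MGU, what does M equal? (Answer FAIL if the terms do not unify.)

Bind W := false; substituting into the one remaining equation that mentions W gives: p(Y,q(q(false))) =?= p(X,q(q(Q))).
Decompose p/2: Y =?= X,  q(q(false)) =?= q(q(Q)).
Bind Y := X; substituting into the one remaining equation that mentions Y gives: p(3,p(3,q(q(false)))) =?= p(3,p(3,X)).
Decompose q/1: q(false) =?= q(Q).
Decompose q/1: false =?= Q.
Bind Q := false; no other remaining equation mentions Q.
Decompose p/2: 3 =?= 3,  p(3,q(q(false))) =?= p(3,X).
Delete trivial equation 3 =?= 3.
Decompose p/2: 3 =?= 3,  q(q(false)) =?= X.
Delete trivial equation 3 =?= 3.
Bind X := q(q(false)); substituting into the remaining equation gives: q(p(true,M)) =?= q(p(true,p(q(q(q(false))),true))). Substituting into the earlier binding gives Y := q(q(false)).
Decompose q/1: p(true,M) =?= p(true,p(q(q(q(false))),true)).
Decompose p/2: true =?= true,  M =?= p(q(q(q(false))),true).
Delete trivial equation true =?= true.
Bind M := p(q(q(q(false))),true).
MGU = { W -> false, Y -> q(q(false)), Q -> false, X -> q(q(false)), M -> p(q(q(q(false))),true) }, so M -> p(q(q(q(false))),true).

p(q(q(q(false))),true)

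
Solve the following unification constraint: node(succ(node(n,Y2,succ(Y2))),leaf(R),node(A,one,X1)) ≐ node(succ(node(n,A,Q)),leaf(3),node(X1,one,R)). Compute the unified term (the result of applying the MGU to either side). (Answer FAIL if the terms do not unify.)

Decompose node/3: succ(node(n,Y2,succ(Y2))) ≐ succ(node(n,A,Q)),  leaf(R) ≐ leaf(3),  node(A,one,X1) ≐ node(X1,one,R).
Decompose succ/1: node(n,Y2,succ(Y2)) ≐ node(n,A,Q).
Decompose node/3: n ≐ n,  Y2 ≐ A,  succ(Y2) ≐ Q.
Delete trivial equation n ≐ n.
Bind Y2 := A; substituting into the one remaining equation that mentions Y2 gives: succ(A) ≐ Q.
Bind Q := succ(A); no other remaining equation mentions Q.
Decompose leaf/1: R ≐ 3.
Bind R := 3; substituting into the remaining equation gives: node(A,one,X1) ≐ node(X1,one,3).
Decompose node/3: A ≐ X1,  one ≐ one,  X1 ≐ 3.
Bind A := X1; no other remaining equation mentions A. Substituting into the earlier bindings gives Y2 := X1, Q := succ(X1).
Delete trivial equation one ≐ one.
Bind X1 := 3. Substituting into the earlier bindings gives Y2 := 3, Q := succ(3), A := 3.
Applying the MGU to either side gives node(succ(node(n,3,succ(3))),leaf(3),node(3,one,3)).

node(succ(node(n,3,succ(3))),leaf(3),node(3,one,3))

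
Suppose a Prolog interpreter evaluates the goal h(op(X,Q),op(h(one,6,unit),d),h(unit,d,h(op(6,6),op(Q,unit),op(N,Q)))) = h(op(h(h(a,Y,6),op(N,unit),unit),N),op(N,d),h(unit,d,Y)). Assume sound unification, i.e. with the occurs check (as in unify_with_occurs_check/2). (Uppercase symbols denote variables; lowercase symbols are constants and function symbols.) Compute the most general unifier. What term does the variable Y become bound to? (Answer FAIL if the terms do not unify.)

Decompose h/3: op(X,Q) = op(h(h(a,Y,6),op(N,unit),unit),N),  op(h(one,6,unit),d) = op(N,d),  h(unit,d,h(op(6,6),op(Q,unit),op(N,Q))) = h(unit,d,Y).
Decompose op/2: X = h(h(a,Y,6),op(N,unit),unit),  Q = N.
Bind X := h(h(a,Y,6),op(N,unit),unit); no other remaining equation mentions X.
Bind Q := N; substituting into the one remaining equation that mentions Q gives: h(unit,d,h(op(6,6),op(N,unit),op(N,N))) = h(unit,d,Y).
Decompose op/2: h(one,6,unit) = N,  d = d.
Bind N := h(one,6,unit); substituting into the one remaining equation that mentions N gives: h(unit,d,h(op(6,6),op(h(one,6,unit),unit),op(h(one,6,unit),h(one,6,unit)))) = h(unit,d,Y). Substituting into the earlier bindings gives X := h(h(a,Y,6),op(h(one,6,unit),unit),unit), Q := h(one,6,unit).
Delete trivial equation d = d.
Decompose h/3: unit = unit,  d = d,  h(op(6,6),op(h(one,6,unit),unit),op(h(one,6,unit),h(one,6,unit))) = Y.
Delete trivial equation unit = unit.
Delete trivial equation d = d.
Bind Y := h(op(6,6),op(h(one,6,unit),unit),op(h(one,6,unit),h(one,6,unit))). Substituting into the earlier binding gives X := h(h(a,h(op(6,6),op(h(one,6,unit),unit),op(h(one,6,unit),h(one,6,unit))),6),op(h(one,6,unit),unit),unit).
MGU = { X = h(h(a,h(op(6,6),op(h(one,6,unit),unit),op(h(one,6,unit),h(one,6,unit))),6),op(h(one,6,unit),unit),unit), Q = h(one,6,unit), N = h(one,6,unit), Y = h(op(6,6),op(h(one,6,unit),unit),op(h(one,6,unit),h(one,6,unit))) }, so Y = h(op(6,6),op(h(one,6,unit),unit),op(h(one,6,unit),h(one,6,unit))).

h(op(6,6),op(h(one,6,unit),unit),op(h(one,6,unit),h(one,6,unit)))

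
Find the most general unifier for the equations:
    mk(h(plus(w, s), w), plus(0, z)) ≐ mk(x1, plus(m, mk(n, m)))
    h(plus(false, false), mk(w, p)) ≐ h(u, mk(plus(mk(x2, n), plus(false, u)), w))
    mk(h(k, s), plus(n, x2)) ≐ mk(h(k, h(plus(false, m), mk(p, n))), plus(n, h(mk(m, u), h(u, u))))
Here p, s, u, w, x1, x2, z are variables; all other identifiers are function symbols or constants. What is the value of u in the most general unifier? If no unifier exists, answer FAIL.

Decompose mk/2: h(plus(w, s), w) ≐ x1,  plus(0, z) ≐ plus(m, mk(n, m)).
Bind x1 := h(plus(w, s), w); no other remaining equation mentions x1.
Decompose plus/2: 0 ≐ m,  z ≐ mk(n, m).
Clash: constants 0 and m differ; no unifier exists.

FAIL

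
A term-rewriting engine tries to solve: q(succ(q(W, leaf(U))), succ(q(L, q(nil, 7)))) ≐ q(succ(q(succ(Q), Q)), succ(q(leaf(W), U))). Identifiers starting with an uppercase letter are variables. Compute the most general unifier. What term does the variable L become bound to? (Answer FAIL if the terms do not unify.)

Decompose q/2: succ(q(W, leaf(U))) ≐ succ(q(succ(Q), Q)),  succ(q(L, q(nil, 7))) ≐ succ(q(leaf(W), U)).
Decompose succ/1: q(W, leaf(U)) ≐ q(succ(Q), Q).
Decompose q/2: W ≐ succ(Q),  leaf(U) ≐ Q.
Bind W := succ(Q); substituting into the one remaining equation that mentions W gives: succ(q(L, q(nil, 7))) ≐ succ(q(leaf(succ(Q)), U)).
Bind Q := leaf(U); substituting into the remaining equation gives: succ(q(L, q(nil, 7))) ≐ succ(q(leaf(succ(leaf(U))), U)). Substituting into the earlier binding gives W := succ(leaf(U)).
Decompose succ/1: q(L, q(nil, 7)) ≐ q(leaf(succ(leaf(U))), U).
Decompose q/2: L ≐ leaf(succ(leaf(U))),  q(nil, 7) ≐ U.
Bind L := leaf(succ(leaf(U))); no other remaining equation mentions L.
Bind U := q(nil, 7). Substituting into the earlier bindings gives W := succ(leaf(q(nil, 7))), Q := leaf(q(nil, 7)), L := leaf(succ(leaf(q(nil, 7)))).
MGU = { W -> succ(leaf(q(nil, 7))), Q -> leaf(q(nil, 7)), L -> leaf(succ(leaf(q(nil, 7)))), U -> q(nil, 7) }, so L -> leaf(succ(leaf(q(nil, 7)))).

leaf(succ(leaf(q(nil, 7))))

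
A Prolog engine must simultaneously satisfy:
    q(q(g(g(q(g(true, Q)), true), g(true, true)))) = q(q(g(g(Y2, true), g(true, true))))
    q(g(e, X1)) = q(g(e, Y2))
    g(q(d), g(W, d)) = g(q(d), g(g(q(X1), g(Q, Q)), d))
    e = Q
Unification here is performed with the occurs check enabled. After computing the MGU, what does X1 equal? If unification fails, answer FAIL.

q(g(true, e))

Decompose q/1: q(g(g(q(g(true, Q)), true), g(true, true))) = q(g(g(Y2, true), g(true, true))).
Decompose q/1: g(g(q(g(true, Q)), true), g(true, true)) = g(g(Y2, true), g(true, true)).
Decompose g/2: g(q(g(true, Q)), true) = g(Y2, true),  g(true, true) = g(true, true).
Decompose g/2: q(g(true, Q)) = Y2,  true = true.
Bind Y2 := q(g(true, Q)); substituting into the one remaining equation that mentions Y2 gives: q(g(e, X1)) = q(g(e, q(g(true, Q)))).
Delete trivial equation true = true.
Delete trivial equation g(true, true) = g(true, true).
Decompose q/1: g(e, X1) = g(e, q(g(true, Q))).
Decompose g/2: e = e,  X1 = q(g(true, Q)).
Delete trivial equation e = e.
Bind X1 := q(g(true, Q)); substituting into the one remaining equation that mentions X1 gives: g(q(d), g(W, d)) = g(q(d), g(g(q(q(g(true, Q))), g(Q, Q)), d)).
Decompose g/2: q(d) = q(d),  g(W, d) = g(g(q(q(g(true, Q))), g(Q, Q)), d).
Delete trivial equation q(d) = q(d).
Decompose g/2: W = g(q(q(g(true, Q))), g(Q, Q)),  d = d.
Bind W := g(q(q(g(true, Q))), g(Q, Q)); no other remaining equation mentions W.
Delete trivial equation d = d.
Bind Q := e. Substituting into the earlier bindings gives Y2 := q(g(true, e)), X1 := q(g(true, e)), W := g(q(q(g(true, e))), g(e, e)).
MGU = { Y2 ↦ q(g(true, e)), X1 ↦ q(g(true, e)), W ↦ g(q(q(g(true, e))), g(e, e)), Q ↦ e }, so X1 ↦ q(g(true, e)).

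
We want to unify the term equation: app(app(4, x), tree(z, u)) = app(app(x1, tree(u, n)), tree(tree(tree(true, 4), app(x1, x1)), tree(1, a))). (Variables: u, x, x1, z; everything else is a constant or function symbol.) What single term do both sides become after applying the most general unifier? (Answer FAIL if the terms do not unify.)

Decompose app/2: app(4, x) = app(x1, tree(u, n)),  tree(z, u) = tree(tree(tree(true, 4), app(x1, x1)), tree(1, a)).
Decompose app/2: 4 = x1,  x = tree(u, n).
Bind x1 := 4; substituting into the one remaining equation that mentions x1 gives: tree(z, u) = tree(tree(tree(true, 4), app(4, 4)), tree(1, a)).
Bind x := tree(u, n); no other remaining equation mentions x.
Decompose tree/2: z = tree(tree(true, 4), app(4, 4)),  u = tree(1, a).
Bind z := tree(tree(true, 4), app(4, 4)); no other remaining equation mentions z.
Bind u := tree(1, a). Substituting into the earlier binding gives x := tree(tree(1, a), n).
Applying the MGU to either side gives app(app(4, tree(tree(1, a), n)), tree(tree(tree(true, 4), app(4, 4)), tree(1, a))).

app(app(4, tree(tree(1, a), n)), tree(tree(tree(true, 4), app(4, 4)), tree(1, a)))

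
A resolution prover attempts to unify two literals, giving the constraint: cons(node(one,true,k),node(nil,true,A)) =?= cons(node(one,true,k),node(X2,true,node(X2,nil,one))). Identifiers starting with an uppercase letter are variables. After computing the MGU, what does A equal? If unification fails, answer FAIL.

node(nil,nil,one)

Decompose cons/2: node(one,true,k) =?= node(one,true,k),  node(nil,true,A) =?= node(X2,true,node(X2,nil,one)).
Delete trivial equation node(one,true,k) =?= node(one,true,k).
Decompose node/3: nil =?= X2,  true =?= true,  A =?= node(X2,nil,one).
Bind X2 := nil; substituting into the one remaining equation that mentions X2 gives: A =?= node(nil,nil,one).
Delete trivial equation true =?= true.
Bind A := node(nil,nil,one).
MGU = { X2 ↦ nil, A ↦ node(nil,nil,one) }, so A ↦ node(nil,nil,one).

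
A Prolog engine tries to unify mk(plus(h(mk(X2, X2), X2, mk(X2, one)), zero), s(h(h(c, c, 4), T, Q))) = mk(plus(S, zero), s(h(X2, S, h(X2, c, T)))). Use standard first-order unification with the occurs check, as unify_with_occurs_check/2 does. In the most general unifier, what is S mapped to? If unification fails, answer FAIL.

Decompose mk/2: plus(h(mk(X2, X2), X2, mk(X2, one)), zero) = plus(S, zero),  s(h(h(c, c, 4), T, Q)) = s(h(X2, S, h(X2, c, T))).
Decompose plus/2: h(mk(X2, X2), X2, mk(X2, one)) = S,  zero = zero.
Bind S := h(mk(X2, X2), X2, mk(X2, one)); substituting into the one remaining equation that mentions S gives: s(h(h(c, c, 4), T, Q)) = s(h(X2, h(mk(X2, X2), X2, mk(X2, one)), h(X2, c, T))).
Delete trivial equation zero = zero.
Decompose s/1: h(h(c, c, 4), T, Q) = h(X2, h(mk(X2, X2), X2, mk(X2, one)), h(X2, c, T)).
Decompose h/3: h(c, c, 4) = X2,  T = h(mk(X2, X2), X2, mk(X2, one)),  Q = h(X2, c, T).
Bind X2 := h(c, c, 4); substituting into the remaining equations gives: T = h(mk(h(c, c, 4), h(c, c, 4)), h(c, c, 4), mk(h(c, c, 4), one)),  Q = h(h(c, c, 4), c, T). Substituting into the earlier binding gives S := h(mk(h(c, c, 4), h(c, c, 4)), h(c, c, 4), mk(h(c, c, 4), one)).
Bind T := h(mk(h(c, c, 4), h(c, c, 4)), h(c, c, 4), mk(h(c, c, 4), one)); substituting into the remaining equation gives: Q = h(h(c, c, 4), c, h(mk(h(c, c, 4), h(c, c, 4)), h(c, c, 4), mk(h(c, c, 4), one))).
Bind Q := h(h(c, c, 4), c, h(mk(h(c, c, 4), h(c, c, 4)), h(c, c, 4), mk(h(c, c, 4), one))).
MGU = { S -> h(mk(h(c, c, 4), h(c, c, 4)), h(c, c, 4), mk(h(c, c, 4), one)), X2 -> h(c, c, 4), T -> h(mk(h(c, c, 4), h(c, c, 4)), h(c, c, 4), mk(h(c, c, 4), one)), Q -> h(h(c, c, 4), c, h(mk(h(c, c, 4), h(c, c, 4)), h(c, c, 4), mk(h(c, c, 4), one))) }, so S -> h(mk(h(c, c, 4), h(c, c, 4)), h(c, c, 4), mk(h(c, c, 4), one)).

h(mk(h(c, c, 4), h(c, c, 4)), h(c, c, 4), mk(h(c, c, 4), one))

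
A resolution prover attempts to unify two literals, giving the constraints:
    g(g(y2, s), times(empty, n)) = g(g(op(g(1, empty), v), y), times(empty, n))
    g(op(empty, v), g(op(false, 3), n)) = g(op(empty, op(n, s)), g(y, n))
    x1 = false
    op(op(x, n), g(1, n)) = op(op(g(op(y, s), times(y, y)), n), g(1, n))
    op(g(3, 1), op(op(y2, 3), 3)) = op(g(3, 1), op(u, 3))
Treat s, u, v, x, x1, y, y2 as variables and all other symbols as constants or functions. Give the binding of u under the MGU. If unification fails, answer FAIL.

Decompose g/2: g(y2, s) = g(op(g(1, empty), v), y),  times(empty, n) = times(empty, n).
Decompose g/2: y2 = op(g(1, empty), v),  s = y.
Bind y2 := op(g(1, empty), v); substituting into the one remaining equation that mentions y2 gives: op(g(3, 1), op(op(op(g(1, empty), v), 3), 3)) = op(g(3, 1), op(u, 3)).
Bind s := y; substituting into the 2 remaining equations that mention s gives: g(op(empty, v), g(op(false, 3), n)) = g(op(empty, op(n, y)), g(y, n)),  op(op(x, n), g(1, n)) = op(op(g(op(y, y), times(y, y)), n), g(1, n)).
Delete trivial equation times(empty, n) = times(empty, n).
Decompose g/2: op(empty, v) = op(empty, op(n, y)),  g(op(false, 3), n) = g(y, n).
Decompose op/2: empty = empty,  v = op(n, y).
Delete trivial equation empty = empty.
Bind v := op(n, y); substituting into the one remaining equation that mentions v gives: op(g(3, 1), op(op(op(g(1, empty), op(n, y)), 3), 3)) = op(g(3, 1), op(u, 3)). Substituting into the earlier binding gives y2 := op(g(1, empty), op(n, y)).
Decompose g/2: op(false, 3) = y,  n = n.
Bind y := op(false, 3); substituting into the 2 remaining equations that mention y gives: op(op(x, n), g(1, n)) = op(op(g(op(op(false, 3), op(false, 3)), times(op(false, 3), op(false, 3))), n), g(1, n)),  op(g(3, 1), op(op(op(g(1, empty), op(n, op(false, 3))), 3), 3)) = op(g(3, 1), op(u, 3)). Substituting into the earlier bindings gives y2 := op(g(1, empty), op(n, op(false, 3))), s := op(false, 3), v := op(n, op(false, 3)).
Delete trivial equation n = n.
Bind x1 := false; no other remaining equation mentions x1.
Decompose op/2: op(x, n) = op(g(op(op(false, 3), op(false, 3)), times(op(false, 3), op(false, 3))), n),  g(1, n) = g(1, n).
Decompose op/2: x = g(op(op(false, 3), op(false, 3)), times(op(false, 3), op(false, 3))),  n = n.
Bind x := g(op(op(false, 3), op(false, 3)), times(op(false, 3), op(false, 3))); no other remaining equation mentions x.
Delete trivial equation n = n.
Delete trivial equation g(1, n) = g(1, n).
Decompose op/2: g(3, 1) = g(3, 1),  op(op(op(g(1, empty), op(n, op(false, 3))), 3), 3) = op(u, 3).
Delete trivial equation g(3, 1) = g(3, 1).
Decompose op/2: op(op(g(1, empty), op(n, op(false, 3))), 3) = u,  3 = 3.
Bind u := op(op(g(1, empty), op(n, op(false, 3))), 3); no other remaining equation mentions u.
Delete trivial equation 3 = 3.
MGU = { y2 -> op(g(1, empty), op(n, op(false, 3))), s -> op(false, 3), v -> op(n, op(false, 3)), y -> op(false, 3), x1 -> false, x -> g(op(op(false, 3), op(false, 3)), times(op(false, 3), op(false, 3))), u -> op(op(g(1, empty), op(n, op(false, 3))), 3) }, so u -> op(op(g(1, empty), op(n, op(false, 3))), 3).

op(op(g(1, empty), op(n, op(false, 3))), 3)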